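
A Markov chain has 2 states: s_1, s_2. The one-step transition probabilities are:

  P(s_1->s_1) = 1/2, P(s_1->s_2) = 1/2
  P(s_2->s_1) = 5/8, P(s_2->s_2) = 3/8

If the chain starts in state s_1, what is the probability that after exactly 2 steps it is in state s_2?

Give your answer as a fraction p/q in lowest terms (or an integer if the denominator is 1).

Answer: 7/16

Derivation:
Computing P^2 by repeated multiplication:
P^1 =
  s_1: [1/2, 1/2]
  s_2: [5/8, 3/8]
P^2 =
  s_1: [9/16, 7/16]
  s_2: [35/64, 29/64]

(P^2)[s_1 -> s_2] = 7/16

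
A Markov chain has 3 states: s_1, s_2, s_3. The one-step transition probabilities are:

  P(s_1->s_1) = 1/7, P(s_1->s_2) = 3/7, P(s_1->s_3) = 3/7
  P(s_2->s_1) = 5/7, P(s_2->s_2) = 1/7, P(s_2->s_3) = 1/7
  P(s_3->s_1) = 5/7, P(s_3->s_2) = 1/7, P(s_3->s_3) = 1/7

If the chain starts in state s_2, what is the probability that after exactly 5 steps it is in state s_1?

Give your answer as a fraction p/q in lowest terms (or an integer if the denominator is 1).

Computing P^5 by repeated multiplication:
P^1 =
  s_1: [1/7, 3/7, 3/7]
  s_2: [5/7, 1/7, 1/7]
  s_3: [5/7, 1/7, 1/7]
P^2 =
  s_1: [31/49, 9/49, 9/49]
  s_2: [15/49, 17/49, 17/49]
  s_3: [15/49, 17/49, 17/49]
P^3 =
  s_1: [121/343, 111/343, 111/343]
  s_2: [185/343, 79/343, 79/343]
  s_3: [185/343, 79/343, 79/343]
P^4 =
  s_1: [1231/2401, 585/2401, 585/2401]
  s_2: [975/2401, 713/2401, 713/2401]
  s_3: [975/2401, 713/2401, 713/2401]
P^5 =
  s_1: [7081/16807, 4863/16807, 4863/16807]
  s_2: [8105/16807, 4351/16807, 4351/16807]
  s_3: [8105/16807, 4351/16807, 4351/16807]

(P^5)[s_2 -> s_1] = 8105/16807

Answer: 8105/16807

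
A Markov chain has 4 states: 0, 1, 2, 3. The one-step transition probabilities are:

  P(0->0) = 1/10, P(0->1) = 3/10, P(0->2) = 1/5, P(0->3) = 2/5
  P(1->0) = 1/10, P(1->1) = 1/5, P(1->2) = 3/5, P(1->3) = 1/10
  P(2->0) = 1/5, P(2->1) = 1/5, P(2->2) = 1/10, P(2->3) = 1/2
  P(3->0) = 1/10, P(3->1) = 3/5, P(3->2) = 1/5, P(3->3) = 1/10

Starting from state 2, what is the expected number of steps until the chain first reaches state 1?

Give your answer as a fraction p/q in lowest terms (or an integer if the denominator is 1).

Answer: 1530/541

Derivation:
Let h_i = expected steps to first reach 1 from state i.
Boundary: h_1 = 0.
First-step equations for the other states:
  h_0 = 1 + 1/10*h_0 + 3/10*h_1 + 1/5*h_2 + 2/5*h_3
  h_2 = 1 + 1/5*h_0 + 1/5*h_1 + 1/10*h_2 + 1/2*h_3
  h_3 = 1 + 1/10*h_0 + 3/5*h_1 + 1/5*h_2 + 1/10*h_3

Substituting h_1 = 0 and rearranging gives the linear system (I - Q) h = 1:
  [9/10, -1/5, -2/5] . (h_0, h_2, h_3) = 1
  [-1/5, 9/10, -1/2] . (h_0, h_2, h_3) = 1
  [-1/10, -1/5, 9/10] . (h_0, h_2, h_3) = 1

Solving yields:
  h_0 = 1430/541
  h_2 = 1530/541
  h_3 = 1100/541

Starting state is 2, so the expected hitting time is h_2 = 1530/541.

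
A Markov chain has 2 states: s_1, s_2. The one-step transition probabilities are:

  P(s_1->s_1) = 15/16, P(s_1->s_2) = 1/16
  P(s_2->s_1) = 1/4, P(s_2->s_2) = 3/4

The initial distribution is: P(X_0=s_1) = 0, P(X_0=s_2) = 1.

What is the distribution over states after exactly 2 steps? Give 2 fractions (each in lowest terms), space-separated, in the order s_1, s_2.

Answer: 27/64 37/64

Derivation:
Propagating the distribution step by step (d_{t+1} = d_t * P):
d_0 = (s_1=0, s_2=1)
  d_1[s_1] = 0*15/16 + 1*1/4 = 1/4
  d_1[s_2] = 0*1/16 + 1*3/4 = 3/4
d_1 = (s_1=1/4, s_2=3/4)
  d_2[s_1] = 1/4*15/16 + 3/4*1/4 = 27/64
  d_2[s_2] = 1/4*1/16 + 3/4*3/4 = 37/64
d_2 = (s_1=27/64, s_2=37/64)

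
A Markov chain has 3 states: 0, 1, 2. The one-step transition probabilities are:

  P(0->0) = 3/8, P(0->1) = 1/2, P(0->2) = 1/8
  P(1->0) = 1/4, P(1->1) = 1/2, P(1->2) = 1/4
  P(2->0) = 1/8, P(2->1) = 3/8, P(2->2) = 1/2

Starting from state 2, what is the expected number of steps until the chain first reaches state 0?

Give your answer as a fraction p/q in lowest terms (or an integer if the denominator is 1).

Let h_i = expected steps to first reach 0 from state i.
Boundary: h_0 = 0.
First-step equations for the other states:
  h_1 = 1 + 1/4*h_0 + 1/2*h_1 + 1/4*h_2
  h_2 = 1 + 1/8*h_0 + 3/8*h_1 + 1/2*h_2

Substituting h_0 = 0 and rearranging gives the linear system (I - Q) h = 1:
  [1/2, -1/4] . (h_1, h_2) = 1
  [-3/8, 1/2] . (h_1, h_2) = 1

Solving yields:
  h_1 = 24/5
  h_2 = 28/5

Starting state is 2, so the expected hitting time is h_2 = 28/5.

Answer: 28/5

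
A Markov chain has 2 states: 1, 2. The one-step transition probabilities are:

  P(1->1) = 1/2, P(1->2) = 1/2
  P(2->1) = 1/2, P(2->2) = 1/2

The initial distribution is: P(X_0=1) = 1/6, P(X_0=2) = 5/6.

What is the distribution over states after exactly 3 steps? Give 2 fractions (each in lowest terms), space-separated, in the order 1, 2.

Propagating the distribution step by step (d_{t+1} = d_t * P):
d_0 = (1=1/6, 2=5/6)
  d_1[1] = 1/6*1/2 + 5/6*1/2 = 1/2
  d_1[2] = 1/6*1/2 + 5/6*1/2 = 1/2
d_1 = (1=1/2, 2=1/2)
  d_2[1] = 1/2*1/2 + 1/2*1/2 = 1/2
  d_2[2] = 1/2*1/2 + 1/2*1/2 = 1/2
d_2 = (1=1/2, 2=1/2)
  d_3[1] = 1/2*1/2 + 1/2*1/2 = 1/2
  d_3[2] = 1/2*1/2 + 1/2*1/2 = 1/2
d_3 = (1=1/2, 2=1/2)

Answer: 1/2 1/2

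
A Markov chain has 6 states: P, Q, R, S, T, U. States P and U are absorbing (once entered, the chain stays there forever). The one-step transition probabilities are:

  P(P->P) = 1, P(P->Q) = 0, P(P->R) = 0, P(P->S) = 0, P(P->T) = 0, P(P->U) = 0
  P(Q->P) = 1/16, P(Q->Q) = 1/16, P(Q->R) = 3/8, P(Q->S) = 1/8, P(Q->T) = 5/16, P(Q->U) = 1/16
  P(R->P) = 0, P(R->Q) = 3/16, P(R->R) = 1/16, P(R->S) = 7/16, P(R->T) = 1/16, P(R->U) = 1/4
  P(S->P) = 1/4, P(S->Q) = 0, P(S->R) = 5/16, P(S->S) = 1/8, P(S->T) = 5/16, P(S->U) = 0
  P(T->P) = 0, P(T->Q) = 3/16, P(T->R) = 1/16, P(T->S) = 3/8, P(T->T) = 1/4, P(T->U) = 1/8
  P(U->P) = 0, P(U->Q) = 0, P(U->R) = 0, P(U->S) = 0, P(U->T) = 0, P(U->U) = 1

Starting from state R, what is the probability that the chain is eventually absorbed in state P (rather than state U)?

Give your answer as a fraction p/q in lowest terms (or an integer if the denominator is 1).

Let a_i = P(absorbed in P | start in state i).
Boundary conditions: a_P = 1, a_U = 0.
For each transient state i, a_i = sum_j P(i->j) * a_j:
  a_Q = 1/16*a_P + 1/16*a_Q + 3/8*a_R + 1/8*a_S + 5/16*a_T + 1/16*a_U
  a_R = 0*a_P + 3/16*a_Q + 1/16*a_R + 7/16*a_S + 1/16*a_T + 1/4*a_U
  a_S = 1/4*a_P + 0*a_Q + 5/16*a_R + 1/8*a_S + 5/16*a_T + 0*a_U
  a_T = 0*a_P + 3/16*a_Q + 1/16*a_R + 3/8*a_S + 1/4*a_T + 1/8*a_U

Substituting a_P = 1 and a_U = 0, rearrange to (I - Q) a = r where r[i] = P(i -> P):
  [15/16, -3/8, -1/8, -5/16] . (a_Q, a_R, a_S, a_T) = 1/16
  [-3/16, 15/16, -7/16, -1/16] . (a_Q, a_R, a_S, a_T) = 0
  [0, -5/16, 7/8, -5/16] . (a_Q, a_R, a_S, a_T) = 1/4
  [-3/16, -1/16, -3/8, 3/4] . (a_Q, a_R, a_S, a_T) = 0

Solving yields:
  a_Q = 7103/16044
  a_R = 2071/5348
  a_S = 3093/5348
  a_T = 2311/5348

Starting state is R, so the absorption probability is a_R = 2071/5348.

Answer: 2071/5348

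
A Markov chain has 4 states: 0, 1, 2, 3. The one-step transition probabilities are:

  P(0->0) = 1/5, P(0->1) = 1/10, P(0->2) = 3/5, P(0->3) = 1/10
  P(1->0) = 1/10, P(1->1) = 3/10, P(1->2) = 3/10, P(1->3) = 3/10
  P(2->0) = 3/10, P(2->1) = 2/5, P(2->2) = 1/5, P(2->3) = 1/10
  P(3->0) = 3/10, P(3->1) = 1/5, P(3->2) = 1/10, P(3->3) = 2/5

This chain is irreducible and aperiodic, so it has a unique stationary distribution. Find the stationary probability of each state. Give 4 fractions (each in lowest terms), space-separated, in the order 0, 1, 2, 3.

The stationary distribution satisfies pi = pi * P, i.e.:
  pi_0 = 1/5*pi_0 + 1/10*pi_1 + 3/10*pi_2 + 3/10*pi_3
  pi_1 = 1/10*pi_0 + 3/10*pi_1 + 2/5*pi_2 + 1/5*pi_3
  pi_2 = 3/5*pi_0 + 3/10*pi_1 + 1/5*pi_2 + 1/10*pi_3
  pi_3 = 1/10*pi_0 + 3/10*pi_1 + 1/10*pi_2 + 2/5*pi_3
with normalization: pi_0 + pi_1 + pi_2 + pi_3 = 1.

Using the first 3 balance equations plus normalization, the linear system A*pi = b is:
  [-4/5, 1/10, 3/10, 3/10] . pi = 0
  [1/10, -7/10, 2/5, 1/5] . pi = 0
  [3/5, 3/10, -4/5, 1/10] . pi = 0
  [1, 1, 1, 1] . pi = 1

Solving yields:
  pi_0 = 191/849
  pi_1 = 223/849
  pi_2 = 250/849
  pi_3 = 185/849

Verification (pi * P):
  191/849*1/5 + 223/849*1/10 + 250/849*3/10 + 185/849*3/10 = 191/849 = pi_0  (ok)
  191/849*1/10 + 223/849*3/10 + 250/849*2/5 + 185/849*1/5 = 223/849 = pi_1  (ok)
  191/849*3/5 + 223/849*3/10 + 250/849*1/5 + 185/849*1/10 = 250/849 = pi_2  (ok)
  191/849*1/10 + 223/849*3/10 + 250/849*1/10 + 185/849*2/5 = 185/849 = pi_3  (ok)

Answer: 191/849 223/849 250/849 185/849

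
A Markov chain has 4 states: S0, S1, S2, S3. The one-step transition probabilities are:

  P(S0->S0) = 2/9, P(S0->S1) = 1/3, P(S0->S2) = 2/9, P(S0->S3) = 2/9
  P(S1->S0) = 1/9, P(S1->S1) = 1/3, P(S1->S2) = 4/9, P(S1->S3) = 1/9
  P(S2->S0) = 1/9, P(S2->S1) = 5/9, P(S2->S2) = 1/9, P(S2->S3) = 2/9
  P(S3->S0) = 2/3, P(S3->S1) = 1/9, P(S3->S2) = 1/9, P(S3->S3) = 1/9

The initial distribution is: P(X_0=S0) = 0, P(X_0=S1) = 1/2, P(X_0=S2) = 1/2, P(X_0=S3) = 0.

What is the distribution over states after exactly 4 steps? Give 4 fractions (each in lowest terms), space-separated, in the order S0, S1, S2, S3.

Answer: 995/4374 2317/6561 1676/6561 239/1458

Derivation:
Propagating the distribution step by step (d_{t+1} = d_t * P):
d_0 = (S0=0, S1=1/2, S2=1/2, S3=0)
  d_1[S0] = 0*2/9 + 1/2*1/9 + 1/2*1/9 + 0*2/3 = 1/9
  d_1[S1] = 0*1/3 + 1/2*1/3 + 1/2*5/9 + 0*1/9 = 4/9
  d_1[S2] = 0*2/9 + 1/2*4/9 + 1/2*1/9 + 0*1/9 = 5/18
  d_1[S3] = 0*2/9 + 1/2*1/9 + 1/2*2/9 + 0*1/9 = 1/6
d_1 = (S0=1/9, S1=4/9, S2=5/18, S3=1/6)
  d_2[S0] = 1/9*2/9 + 4/9*1/9 + 5/18*1/9 + 1/6*2/3 = 35/162
  d_2[S1] = 1/9*1/3 + 4/9*1/3 + 5/18*5/9 + 1/6*1/9 = 29/81
  d_2[S2] = 1/9*2/9 + 4/9*4/9 + 5/18*1/9 + 1/6*1/9 = 22/81
  d_2[S3] = 1/9*2/9 + 4/9*1/9 + 5/18*2/9 + 1/6*1/9 = 25/162
d_2 = (S0=35/162, S1=29/81, S2=22/81, S3=25/162)
  d_3[S0] = 35/162*2/9 + 29/81*1/9 + 22/81*1/9 + 25/162*2/3 = 161/729
  d_3[S1] = 35/162*1/3 + 29/81*1/3 + 22/81*5/9 + 25/162*1/9 = 262/729
  d_3[S2] = 35/162*2/9 + 29/81*4/9 + 22/81*1/9 + 25/162*1/9 = 371/1458
  d_3[S3] = 35/162*2/9 + 29/81*1/9 + 22/81*2/9 + 25/162*1/9 = 241/1458
d_3 = (S0=161/729, S1=262/729, S2=371/1458, S3=241/1458)
  d_4[S0] = 161/729*2/9 + 262/729*1/9 + 371/1458*1/9 + 241/1458*2/3 = 995/4374
  d_4[S1] = 161/729*1/3 + 262/729*1/3 + 371/1458*5/9 + 241/1458*1/9 = 2317/6561
  d_4[S2] = 161/729*2/9 + 262/729*4/9 + 371/1458*1/9 + 241/1458*1/9 = 1676/6561
  d_4[S3] = 161/729*2/9 + 262/729*1/9 + 371/1458*2/9 + 241/1458*1/9 = 239/1458
d_4 = (S0=995/4374, S1=2317/6561, S2=1676/6561, S3=239/1458)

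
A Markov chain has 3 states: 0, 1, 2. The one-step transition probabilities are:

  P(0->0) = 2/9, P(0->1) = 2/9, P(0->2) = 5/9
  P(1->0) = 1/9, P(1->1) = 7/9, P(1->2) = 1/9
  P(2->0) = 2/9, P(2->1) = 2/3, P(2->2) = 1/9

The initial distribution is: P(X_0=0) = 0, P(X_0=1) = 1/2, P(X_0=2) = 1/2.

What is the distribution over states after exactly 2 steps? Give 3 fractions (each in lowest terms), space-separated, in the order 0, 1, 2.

Propagating the distribution step by step (d_{t+1} = d_t * P):
d_0 = (0=0, 1=1/2, 2=1/2)
  d_1[0] = 0*2/9 + 1/2*1/9 + 1/2*2/9 = 1/6
  d_1[1] = 0*2/9 + 1/2*7/9 + 1/2*2/3 = 13/18
  d_1[2] = 0*5/9 + 1/2*1/9 + 1/2*1/9 = 1/9
d_1 = (0=1/6, 1=13/18, 2=1/9)
  d_2[0] = 1/6*2/9 + 13/18*1/9 + 1/9*2/9 = 23/162
  d_2[1] = 1/6*2/9 + 13/18*7/9 + 1/9*2/3 = 109/162
  d_2[2] = 1/6*5/9 + 13/18*1/9 + 1/9*1/9 = 5/27
d_2 = (0=23/162, 1=109/162, 2=5/27)

Answer: 23/162 109/162 5/27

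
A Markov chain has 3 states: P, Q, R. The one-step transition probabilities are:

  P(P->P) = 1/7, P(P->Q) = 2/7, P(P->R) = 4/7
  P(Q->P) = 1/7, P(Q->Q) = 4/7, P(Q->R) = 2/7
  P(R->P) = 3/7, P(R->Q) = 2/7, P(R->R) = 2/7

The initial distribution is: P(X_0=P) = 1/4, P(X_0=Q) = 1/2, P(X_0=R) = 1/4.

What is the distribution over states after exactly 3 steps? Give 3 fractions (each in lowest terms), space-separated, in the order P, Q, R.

Propagating the distribution step by step (d_{t+1} = d_t * P):
d_0 = (P=1/4, Q=1/2, R=1/4)
  d_1[P] = 1/4*1/7 + 1/2*1/7 + 1/4*3/7 = 3/14
  d_1[Q] = 1/4*2/7 + 1/2*4/7 + 1/4*2/7 = 3/7
  d_1[R] = 1/4*4/7 + 1/2*2/7 + 1/4*2/7 = 5/14
d_1 = (P=3/14, Q=3/7, R=5/14)
  d_2[P] = 3/14*1/7 + 3/7*1/7 + 5/14*3/7 = 12/49
  d_2[Q] = 3/14*2/7 + 3/7*4/7 + 5/14*2/7 = 20/49
  d_2[R] = 3/14*4/7 + 3/7*2/7 + 5/14*2/7 = 17/49
d_2 = (P=12/49, Q=20/49, R=17/49)
  d_3[P] = 12/49*1/7 + 20/49*1/7 + 17/49*3/7 = 83/343
  d_3[Q] = 12/49*2/7 + 20/49*4/7 + 17/49*2/7 = 138/343
  d_3[R] = 12/49*4/7 + 20/49*2/7 + 17/49*2/7 = 122/343
d_3 = (P=83/343, Q=138/343, R=122/343)

Answer: 83/343 138/343 122/343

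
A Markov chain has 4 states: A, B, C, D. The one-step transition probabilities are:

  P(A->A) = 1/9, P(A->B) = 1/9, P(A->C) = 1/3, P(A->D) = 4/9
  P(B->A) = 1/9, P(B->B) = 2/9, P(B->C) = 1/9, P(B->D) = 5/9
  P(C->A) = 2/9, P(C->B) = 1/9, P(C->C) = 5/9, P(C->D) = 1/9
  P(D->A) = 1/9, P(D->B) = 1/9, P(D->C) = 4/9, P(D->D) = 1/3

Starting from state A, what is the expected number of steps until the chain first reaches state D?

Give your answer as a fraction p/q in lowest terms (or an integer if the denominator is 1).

Let h_i = expected steps to first reach D from state i.
Boundary: h_D = 0.
First-step equations for the other states:
  h_A = 1 + 1/9*h_A + 1/9*h_B + 1/3*h_C + 4/9*h_D
  h_B = 1 + 1/9*h_A + 2/9*h_B + 1/9*h_C + 5/9*h_D
  h_C = 1 + 2/9*h_A + 1/9*h_B + 5/9*h_C + 1/9*h_D

Substituting h_D = 0 and rearranging gives the linear system (I - Q) h = 1:
  [8/9, -1/9, -1/3] . (h_A, h_B, h_C) = 1
  [-1/9, 7/9, -1/9] . (h_A, h_B, h_C) = 1
  [-2/9, -1/9, 4/9] . (h_A, h_B, h_C) = 1

Solving yields:
  h_A = 168/55
  h_B = 129/55
  h_C = 48/11

Starting state is A, so the expected hitting time is h_A = 168/55.

Answer: 168/55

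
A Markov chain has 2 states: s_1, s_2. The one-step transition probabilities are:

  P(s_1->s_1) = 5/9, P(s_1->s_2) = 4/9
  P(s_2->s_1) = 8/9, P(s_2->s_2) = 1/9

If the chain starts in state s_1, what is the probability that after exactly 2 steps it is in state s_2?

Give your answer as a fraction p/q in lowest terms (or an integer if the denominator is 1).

Computing P^2 by repeated multiplication:
P^1 =
  s_1: [5/9, 4/9]
  s_2: [8/9, 1/9]
P^2 =
  s_1: [19/27, 8/27]
  s_2: [16/27, 11/27]

(P^2)[s_1 -> s_2] = 8/27

Answer: 8/27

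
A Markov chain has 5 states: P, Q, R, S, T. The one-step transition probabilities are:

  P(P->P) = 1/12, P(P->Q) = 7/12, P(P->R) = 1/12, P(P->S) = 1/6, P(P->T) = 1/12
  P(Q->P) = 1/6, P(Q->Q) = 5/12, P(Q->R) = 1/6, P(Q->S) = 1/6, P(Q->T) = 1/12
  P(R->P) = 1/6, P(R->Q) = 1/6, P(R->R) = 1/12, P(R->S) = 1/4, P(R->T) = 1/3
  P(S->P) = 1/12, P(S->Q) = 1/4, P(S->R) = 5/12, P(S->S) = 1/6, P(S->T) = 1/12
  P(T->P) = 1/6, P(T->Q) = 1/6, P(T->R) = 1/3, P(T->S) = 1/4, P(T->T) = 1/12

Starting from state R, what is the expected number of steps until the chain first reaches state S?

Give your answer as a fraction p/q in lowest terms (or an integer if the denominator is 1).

Answer: 52/11

Derivation:
Let h_i = expected steps to first reach S from state i.
Boundary: h_S = 0.
First-step equations for the other states:
  h_P = 1 + 1/12*h_P + 7/12*h_Q + 1/12*h_R + 1/6*h_S + 1/12*h_T
  h_Q = 1 + 1/6*h_P + 5/12*h_Q + 1/6*h_R + 1/6*h_S + 1/12*h_T
  h_R = 1 + 1/6*h_P + 1/6*h_Q + 1/12*h_R + 1/4*h_S + 1/3*h_T
  h_T = 1 + 1/6*h_P + 1/6*h_Q + 1/3*h_R + 1/4*h_S + 1/12*h_T

Substituting h_S = 0 and rearranging gives the linear system (I - Q) h = 1:
  [11/12, -7/12, -1/12, -1/12] . (h_P, h_Q, h_R, h_T) = 1
  [-1/6, 7/12, -1/6, -1/12] . (h_P, h_Q, h_R, h_T) = 1
  [-1/6, -1/6, 11/12, -1/3] . (h_P, h_Q, h_R, h_T) = 1
  [-1/6, -1/6, -1/3, 11/12] . (h_P, h_Q, h_R, h_T) = 1

Solving yields:
  h_P = 524/99
  h_Q = 520/99
  h_R = 52/11
  h_T = 52/11

Starting state is R, so the expected hitting time is h_R = 52/11.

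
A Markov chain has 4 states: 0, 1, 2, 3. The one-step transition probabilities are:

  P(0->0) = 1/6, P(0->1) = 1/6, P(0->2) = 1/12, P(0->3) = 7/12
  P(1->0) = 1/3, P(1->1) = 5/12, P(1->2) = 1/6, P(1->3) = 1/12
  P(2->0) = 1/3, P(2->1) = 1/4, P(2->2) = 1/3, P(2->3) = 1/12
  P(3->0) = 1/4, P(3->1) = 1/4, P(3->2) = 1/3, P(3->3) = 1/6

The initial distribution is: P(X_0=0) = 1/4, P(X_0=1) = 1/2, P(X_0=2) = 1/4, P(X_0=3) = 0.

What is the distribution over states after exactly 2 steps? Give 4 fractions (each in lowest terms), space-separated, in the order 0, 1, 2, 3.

Propagating the distribution step by step (d_{t+1} = d_t * P):
d_0 = (0=1/4, 1=1/2, 2=1/4, 3=0)
  d_1[0] = 1/4*1/6 + 1/2*1/3 + 1/4*1/3 + 0*1/4 = 7/24
  d_1[1] = 1/4*1/6 + 1/2*5/12 + 1/4*1/4 + 0*1/4 = 5/16
  d_1[2] = 1/4*1/12 + 1/2*1/6 + 1/4*1/3 + 0*1/3 = 3/16
  d_1[3] = 1/4*7/12 + 1/2*1/12 + 1/4*1/12 + 0*1/6 = 5/24
d_1 = (0=7/24, 1=5/16, 2=3/16, 3=5/24)
  d_2[0] = 7/24*1/6 + 5/16*1/3 + 3/16*1/3 + 5/24*1/4 = 77/288
  d_2[1] = 7/24*1/6 + 5/16*5/12 + 3/16*1/4 + 5/24*1/4 = 5/18
  d_2[2] = 7/24*1/12 + 5/16*1/6 + 3/16*1/3 + 5/24*1/3 = 5/24
  d_2[3] = 7/24*7/12 + 5/16*1/12 + 3/16*1/12 + 5/24*1/6 = 71/288
d_2 = (0=77/288, 1=5/18, 2=5/24, 3=71/288)

Answer: 77/288 5/18 5/24 71/288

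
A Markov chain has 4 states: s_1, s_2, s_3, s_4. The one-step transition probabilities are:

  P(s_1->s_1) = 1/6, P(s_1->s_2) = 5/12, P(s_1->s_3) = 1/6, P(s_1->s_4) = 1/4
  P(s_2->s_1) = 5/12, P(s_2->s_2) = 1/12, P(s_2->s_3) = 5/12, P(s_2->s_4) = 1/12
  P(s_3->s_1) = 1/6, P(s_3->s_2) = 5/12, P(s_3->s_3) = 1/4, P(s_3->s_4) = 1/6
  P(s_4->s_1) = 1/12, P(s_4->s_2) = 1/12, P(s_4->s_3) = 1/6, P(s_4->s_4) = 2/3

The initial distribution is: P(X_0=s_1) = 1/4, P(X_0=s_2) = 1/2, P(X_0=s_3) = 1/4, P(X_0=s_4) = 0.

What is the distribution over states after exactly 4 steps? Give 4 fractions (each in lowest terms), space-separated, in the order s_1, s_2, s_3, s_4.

Propagating the distribution step by step (d_{t+1} = d_t * P):
d_0 = (s_1=1/4, s_2=1/2, s_3=1/4, s_4=0)
  d_1[s_1] = 1/4*1/6 + 1/2*5/12 + 1/4*1/6 + 0*1/12 = 7/24
  d_1[s_2] = 1/4*5/12 + 1/2*1/12 + 1/4*5/12 + 0*1/12 = 1/4
  d_1[s_3] = 1/4*1/6 + 1/2*5/12 + 1/4*1/4 + 0*1/6 = 5/16
  d_1[s_4] = 1/4*1/4 + 1/2*1/12 + 1/4*1/6 + 0*2/3 = 7/48
d_1 = (s_1=7/24, s_2=1/4, s_3=5/16, s_4=7/48)
  d_2[s_1] = 7/24*1/6 + 1/4*5/12 + 5/16*1/6 + 7/48*1/12 = 125/576
  d_2[s_2] = 7/24*5/12 + 1/4*1/12 + 5/16*5/12 + 7/48*1/12 = 41/144
  d_2[s_3] = 7/24*1/6 + 1/4*5/12 + 5/16*1/4 + 7/48*1/6 = 49/192
  d_2[s_4] = 7/24*1/4 + 1/4*1/12 + 5/16*1/6 + 7/48*2/3 = 35/144
d_2 = (s_1=125/576, s_2=41/144, s_3=49/192, s_4=35/144)
  d_3[s_1] = 125/576*1/6 + 41/144*5/12 + 49/192*1/6 + 35/144*1/12 = 47/216
  d_3[s_2] = 125/576*5/12 + 41/144*1/12 + 49/192*5/12 + 35/144*1/12 = 13/54
  d_3[s_3] = 125/576*1/6 + 41/144*5/12 + 49/192*1/4 + 35/144*1/6 = 199/768
  d_3[s_4] = 125/576*1/4 + 41/144*1/12 + 49/192*1/6 + 35/144*2/3 = 217/768
d_3 = (s_1=47/216, s_2=13/54, s_3=199/768, s_4=217/768)
  d_4[s_1] = 47/216*1/6 + 13/54*5/12 + 199/768*1/6 + 217/768*1/12 = 5621/27648
  d_4[s_2] = 47/216*5/12 + 13/54*1/12 + 199/768*5/12 + 217/768*1/12 = 5023/20736
  d_4[s_3] = 47/216*1/6 + 13/54*5/12 + 199/768*1/4 + 217/768*1/6 = 6869/27648
  d_4[s_4] = 47/216*1/4 + 13/54*1/12 + 199/768*1/6 + 217/768*2/3 = 12691/41472
d_4 = (s_1=5621/27648, s_2=5023/20736, s_3=6869/27648, s_4=12691/41472)

Answer: 5621/27648 5023/20736 6869/27648 12691/41472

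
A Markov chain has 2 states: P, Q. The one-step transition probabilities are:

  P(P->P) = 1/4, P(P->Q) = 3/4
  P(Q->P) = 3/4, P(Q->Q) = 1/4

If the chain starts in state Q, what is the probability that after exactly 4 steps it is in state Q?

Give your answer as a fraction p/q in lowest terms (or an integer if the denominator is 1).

Computing P^4 by repeated multiplication:
P^1 =
  P: [1/4, 3/4]
  Q: [3/4, 1/4]
P^2 =
  P: [5/8, 3/8]
  Q: [3/8, 5/8]
P^3 =
  P: [7/16, 9/16]
  Q: [9/16, 7/16]
P^4 =
  P: [17/32, 15/32]
  Q: [15/32, 17/32]

(P^4)[Q -> Q] = 17/32

Answer: 17/32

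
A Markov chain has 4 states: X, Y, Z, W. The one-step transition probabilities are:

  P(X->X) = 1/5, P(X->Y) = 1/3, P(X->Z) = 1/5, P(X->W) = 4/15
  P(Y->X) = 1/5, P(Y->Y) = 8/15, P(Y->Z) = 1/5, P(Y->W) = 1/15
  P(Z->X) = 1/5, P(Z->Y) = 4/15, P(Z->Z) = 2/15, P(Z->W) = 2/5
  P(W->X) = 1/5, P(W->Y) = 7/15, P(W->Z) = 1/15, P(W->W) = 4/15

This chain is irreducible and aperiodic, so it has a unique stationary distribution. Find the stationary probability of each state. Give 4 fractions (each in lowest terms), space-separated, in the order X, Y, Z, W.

The stationary distribution satisfies pi = pi * P, i.e.:
  pi_X = 1/5*pi_X + 1/5*pi_Y + 1/5*pi_Z + 1/5*pi_W
  pi_Y = 1/3*pi_X + 8/15*pi_Y + 4/15*pi_Z + 7/15*pi_W
  pi_Z = 1/5*pi_X + 1/5*pi_Y + 2/15*pi_Z + 1/15*pi_W
  pi_W = 4/15*pi_X + 1/15*pi_Y + 2/5*pi_Z + 4/15*pi_W
with normalization: pi_X + pi_Y + pi_Z + pi_W = 1.

Using the first 3 balance equations plus normalization, the linear system A*pi = b is:
  [-4/5, 1/5, 1/5, 1/5] . pi = 0
  [1/3, -7/15, 4/15, 7/15] . pi = 0
  [1/5, 1/5, -13/15, 1/15] . pi = 0
  [1, 1, 1, 1] . pi = 1

Solving yields:
  pi_X = 1/5
  pi_Y = 441/1010
  pi_Z = 82/505
  pi_W = 203/1010

Verification (pi * P):
  1/5*1/5 + 441/1010*1/5 + 82/505*1/5 + 203/1010*1/5 = 1/5 = pi_X  (ok)
  1/5*1/3 + 441/1010*8/15 + 82/505*4/15 + 203/1010*7/15 = 441/1010 = pi_Y  (ok)
  1/5*1/5 + 441/1010*1/5 + 82/505*2/15 + 203/1010*1/15 = 82/505 = pi_Z  (ok)
  1/5*4/15 + 441/1010*1/15 + 82/505*2/5 + 203/1010*4/15 = 203/1010 = pi_W  (ok)

Answer: 1/5 441/1010 82/505 203/1010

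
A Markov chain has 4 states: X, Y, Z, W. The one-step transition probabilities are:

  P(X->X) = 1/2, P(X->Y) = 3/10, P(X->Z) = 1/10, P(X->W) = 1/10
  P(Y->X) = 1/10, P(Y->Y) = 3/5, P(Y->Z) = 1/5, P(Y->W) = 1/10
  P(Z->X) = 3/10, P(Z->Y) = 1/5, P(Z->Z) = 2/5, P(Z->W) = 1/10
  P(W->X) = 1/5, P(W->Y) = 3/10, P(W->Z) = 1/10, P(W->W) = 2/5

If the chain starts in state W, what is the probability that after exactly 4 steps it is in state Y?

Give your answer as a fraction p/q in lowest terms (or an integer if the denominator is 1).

Answer: 501/1250

Derivation:
Computing P^4 by repeated multiplication:
P^1 =
  X: [1/2, 3/10, 1/10, 1/10]
  Y: [1/10, 3/5, 1/5, 1/10]
  Z: [3/10, 1/5, 2/5, 1/10]
  W: [1/5, 3/10, 1/10, 2/5]
P^2 =
  X: [33/100, 19/50, 4/25, 13/100]
  Y: [19/100, 23/50, 11/50, 13/100]
  Z: [31/100, 8/25, 6/25, 13/100]
  W: [6/25, 19/50, 4/25, 11/50]
P^3 =
  X: [277/1000, 199/500, 93/500, 139/1000]
  Y: [233/1000, 52/125, 53/250, 139/1000]
  Z: [57/200, 93/250, 51/250, 139/1000]
  W: [1/4, 199/500, 93/500, 83/500]
P^4 =
  X: [2619/10000, 501/1250, 489/2500, 1417/10000]
  Y: [499/2000, 1009/2500, 513/2500, 1417/10000]
  Z: [2687/10000, 489/1250, 124/625, 1417/10000]
  W: [1269/5000, 501/1250, 489/2500, 749/5000]

(P^4)[W -> Y] = 501/1250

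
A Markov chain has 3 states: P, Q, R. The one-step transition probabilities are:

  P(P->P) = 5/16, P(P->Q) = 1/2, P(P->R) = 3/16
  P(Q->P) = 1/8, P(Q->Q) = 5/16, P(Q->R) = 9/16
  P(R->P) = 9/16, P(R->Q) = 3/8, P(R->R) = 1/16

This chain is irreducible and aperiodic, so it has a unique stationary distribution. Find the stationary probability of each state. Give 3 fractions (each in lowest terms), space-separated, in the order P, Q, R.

Answer: 37/118 23/59 35/118

Derivation:
The stationary distribution satisfies pi = pi * P, i.e.:
  pi_P = 5/16*pi_P + 1/8*pi_Q + 9/16*pi_R
  pi_Q = 1/2*pi_P + 5/16*pi_Q + 3/8*pi_R
  pi_R = 3/16*pi_P + 9/16*pi_Q + 1/16*pi_R
with normalization: pi_P + pi_Q + pi_R = 1.

Using the first 2 balance equations plus normalization, the linear system A*pi = b is:
  [-11/16, 1/8, 9/16] . pi = 0
  [1/2, -11/16, 3/8] . pi = 0
  [1, 1, 1] . pi = 1

Solving yields:
  pi_P = 37/118
  pi_Q = 23/59
  pi_R = 35/118

Verification (pi * P):
  37/118*5/16 + 23/59*1/8 + 35/118*9/16 = 37/118 = pi_P  (ok)
  37/118*1/2 + 23/59*5/16 + 35/118*3/8 = 23/59 = pi_Q  (ok)
  37/118*3/16 + 23/59*9/16 + 35/118*1/16 = 35/118 = pi_R  (ok)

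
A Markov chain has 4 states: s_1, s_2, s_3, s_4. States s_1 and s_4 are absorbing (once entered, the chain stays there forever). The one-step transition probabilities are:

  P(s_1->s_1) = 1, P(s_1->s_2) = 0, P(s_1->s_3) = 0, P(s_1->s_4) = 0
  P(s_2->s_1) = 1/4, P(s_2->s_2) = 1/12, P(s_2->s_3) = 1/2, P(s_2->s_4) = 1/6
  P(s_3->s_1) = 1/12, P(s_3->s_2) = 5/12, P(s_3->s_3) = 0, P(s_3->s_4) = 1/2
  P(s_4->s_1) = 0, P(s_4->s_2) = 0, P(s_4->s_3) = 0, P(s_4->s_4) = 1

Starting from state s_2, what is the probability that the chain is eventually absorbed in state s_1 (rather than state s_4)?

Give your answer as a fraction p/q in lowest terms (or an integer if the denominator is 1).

Let a_i = P(absorbed in s_1 | start in state i).
Boundary conditions: a_s_1 = 1, a_s_4 = 0.
For each transient state i, a_i = sum_j P(i->j) * a_j:
  a_s_2 = 1/4*a_s_1 + 1/12*a_s_2 + 1/2*a_s_3 + 1/6*a_s_4
  a_s_3 = 1/12*a_s_1 + 5/12*a_s_2 + 0*a_s_3 + 1/2*a_s_4

Substituting a_s_1 = 1 and a_s_4 = 0, rearrange to (I - Q) a = r where r[i] = P(i -> s_1):
  [11/12, -1/2] . (a_s_2, a_s_3) = 1/4
  [-5/12, 1] . (a_s_2, a_s_3) = 1/12

Solving yields:
  a_s_2 = 7/17
  a_s_3 = 13/51

Starting state is s_2, so the absorption probability is a_s_2 = 7/17.

Answer: 7/17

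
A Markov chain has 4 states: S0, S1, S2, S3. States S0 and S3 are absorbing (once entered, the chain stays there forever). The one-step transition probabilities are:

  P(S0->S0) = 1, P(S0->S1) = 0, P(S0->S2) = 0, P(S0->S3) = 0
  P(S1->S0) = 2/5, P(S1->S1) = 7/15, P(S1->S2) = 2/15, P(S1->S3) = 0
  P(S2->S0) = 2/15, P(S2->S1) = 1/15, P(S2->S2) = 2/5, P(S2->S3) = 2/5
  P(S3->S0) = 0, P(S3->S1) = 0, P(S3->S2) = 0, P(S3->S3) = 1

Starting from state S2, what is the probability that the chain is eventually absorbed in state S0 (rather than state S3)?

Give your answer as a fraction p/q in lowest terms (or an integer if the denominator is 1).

Answer: 11/35

Derivation:
Let a_i = P(absorbed in S0 | start in state i).
Boundary conditions: a_S0 = 1, a_S3 = 0.
For each transient state i, a_i = sum_j P(i->j) * a_j:
  a_S1 = 2/5*a_S0 + 7/15*a_S1 + 2/15*a_S2 + 0*a_S3
  a_S2 = 2/15*a_S0 + 1/15*a_S1 + 2/5*a_S2 + 2/5*a_S3

Substituting a_S0 = 1 and a_S3 = 0, rearrange to (I - Q) a = r where r[i] = P(i -> S0):
  [8/15, -2/15] . (a_S1, a_S2) = 2/5
  [-1/15, 3/5] . (a_S1, a_S2) = 2/15

Solving yields:
  a_S1 = 29/35
  a_S2 = 11/35

Starting state is S2, so the absorption probability is a_S2 = 11/35.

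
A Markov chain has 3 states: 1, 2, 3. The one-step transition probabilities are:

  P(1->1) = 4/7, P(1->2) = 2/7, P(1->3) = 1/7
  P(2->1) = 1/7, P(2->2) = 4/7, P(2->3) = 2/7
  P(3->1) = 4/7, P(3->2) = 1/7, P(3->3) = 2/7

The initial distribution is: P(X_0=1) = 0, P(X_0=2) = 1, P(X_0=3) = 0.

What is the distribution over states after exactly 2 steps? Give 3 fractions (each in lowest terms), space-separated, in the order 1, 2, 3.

Answer: 16/49 20/49 13/49

Derivation:
Propagating the distribution step by step (d_{t+1} = d_t * P):
d_0 = (1=0, 2=1, 3=0)
  d_1[1] = 0*4/7 + 1*1/7 + 0*4/7 = 1/7
  d_1[2] = 0*2/7 + 1*4/7 + 0*1/7 = 4/7
  d_1[3] = 0*1/7 + 1*2/7 + 0*2/7 = 2/7
d_1 = (1=1/7, 2=4/7, 3=2/7)
  d_2[1] = 1/7*4/7 + 4/7*1/7 + 2/7*4/7 = 16/49
  d_2[2] = 1/7*2/7 + 4/7*4/7 + 2/7*1/7 = 20/49
  d_2[3] = 1/7*1/7 + 4/7*2/7 + 2/7*2/7 = 13/49
d_2 = (1=16/49, 2=20/49, 3=13/49)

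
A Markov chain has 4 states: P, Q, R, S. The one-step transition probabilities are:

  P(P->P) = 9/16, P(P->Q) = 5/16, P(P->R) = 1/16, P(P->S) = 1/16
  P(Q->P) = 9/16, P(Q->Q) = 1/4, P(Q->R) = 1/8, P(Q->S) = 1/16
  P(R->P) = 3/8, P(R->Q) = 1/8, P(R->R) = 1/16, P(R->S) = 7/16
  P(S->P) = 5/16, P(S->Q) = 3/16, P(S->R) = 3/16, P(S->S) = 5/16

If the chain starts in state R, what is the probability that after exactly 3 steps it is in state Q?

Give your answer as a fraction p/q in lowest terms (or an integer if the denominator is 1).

Answer: 1023/4096

Derivation:
Computing P^3 by repeated multiplication:
P^1 =
  P: [9/16, 5/16, 1/16, 1/16]
  Q: [9/16, 1/4, 1/8, 1/16]
  R: [3/8, 1/8, 1/16, 7/16]
  S: [5/16, 3/16, 3/16, 5/16]
P^2 =
  P: [137/256, 35/128, 23/256, 13/128]
  Q: [67/128, 17/64, 11/128, 1/8]
  R: [113/256, 61/256, 1/8, 25/128]
  S: [115/256, 29/128, 29/256, 27/128]
P^3 =
  P: [2131/4096, 1089/4096, 189/2048, 249/2048]
  Q: [1055/2048, 541/2048, 97/1024, 129/1024]
  R: [251/512, 1023/4096, 417/4096, 81/512]
  S: [2001/4096, 1027/4096, 211/2048, 323/2048]

(P^3)[R -> Q] = 1023/4096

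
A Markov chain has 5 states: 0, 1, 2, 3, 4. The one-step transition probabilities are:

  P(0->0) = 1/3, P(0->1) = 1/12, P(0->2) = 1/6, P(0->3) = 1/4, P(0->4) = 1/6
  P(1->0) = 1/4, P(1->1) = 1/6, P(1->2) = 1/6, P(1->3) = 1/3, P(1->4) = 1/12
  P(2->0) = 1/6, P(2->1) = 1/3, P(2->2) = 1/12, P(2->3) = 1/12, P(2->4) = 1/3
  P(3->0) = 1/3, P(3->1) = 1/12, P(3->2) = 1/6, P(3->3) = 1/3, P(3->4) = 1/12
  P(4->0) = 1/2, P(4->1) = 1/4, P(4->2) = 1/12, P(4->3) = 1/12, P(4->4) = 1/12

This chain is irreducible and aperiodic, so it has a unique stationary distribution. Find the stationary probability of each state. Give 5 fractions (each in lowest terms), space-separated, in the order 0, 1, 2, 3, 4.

Answer: 2214/6901 3236/20703 2953/20703 4855/20703 3017/20703

Derivation:
The stationary distribution satisfies pi = pi * P, i.e.:
  pi_0 = 1/3*pi_0 + 1/4*pi_1 + 1/6*pi_2 + 1/3*pi_3 + 1/2*pi_4
  pi_1 = 1/12*pi_0 + 1/6*pi_1 + 1/3*pi_2 + 1/12*pi_3 + 1/4*pi_4
  pi_2 = 1/6*pi_0 + 1/6*pi_1 + 1/12*pi_2 + 1/6*pi_3 + 1/12*pi_4
  pi_3 = 1/4*pi_0 + 1/3*pi_1 + 1/12*pi_2 + 1/3*pi_3 + 1/12*pi_4
  pi_4 = 1/6*pi_0 + 1/12*pi_1 + 1/3*pi_2 + 1/12*pi_3 + 1/12*pi_4
with normalization: pi_0 + pi_1 + pi_2 + pi_3 + pi_4 = 1.

Using the first 4 balance equations plus normalization, the linear system A*pi = b is:
  [-2/3, 1/4, 1/6, 1/3, 1/2] . pi = 0
  [1/12, -5/6, 1/3, 1/12, 1/4] . pi = 0
  [1/6, 1/6, -11/12, 1/6, 1/12] . pi = 0
  [1/4, 1/3, 1/12, -2/3, 1/12] . pi = 0
  [1, 1, 1, 1, 1] . pi = 1

Solving yields:
  pi_0 = 2214/6901
  pi_1 = 3236/20703
  pi_2 = 2953/20703
  pi_3 = 4855/20703
  pi_4 = 3017/20703

Verification (pi * P):
  2214/6901*1/3 + 3236/20703*1/4 + 2953/20703*1/6 + 4855/20703*1/3 + 3017/20703*1/2 = 2214/6901 = pi_0  (ok)
  2214/6901*1/12 + 3236/20703*1/6 + 2953/20703*1/3 + 4855/20703*1/12 + 3017/20703*1/4 = 3236/20703 = pi_1  (ok)
  2214/6901*1/6 + 3236/20703*1/6 + 2953/20703*1/12 + 4855/20703*1/6 + 3017/20703*1/12 = 2953/20703 = pi_2  (ok)
  2214/6901*1/4 + 3236/20703*1/3 + 2953/20703*1/12 + 4855/20703*1/3 + 3017/20703*1/12 = 4855/20703 = pi_3  (ok)
  2214/6901*1/6 + 3236/20703*1/12 + 2953/20703*1/3 + 4855/20703*1/12 + 3017/20703*1/12 = 3017/20703 = pi_4  (ok)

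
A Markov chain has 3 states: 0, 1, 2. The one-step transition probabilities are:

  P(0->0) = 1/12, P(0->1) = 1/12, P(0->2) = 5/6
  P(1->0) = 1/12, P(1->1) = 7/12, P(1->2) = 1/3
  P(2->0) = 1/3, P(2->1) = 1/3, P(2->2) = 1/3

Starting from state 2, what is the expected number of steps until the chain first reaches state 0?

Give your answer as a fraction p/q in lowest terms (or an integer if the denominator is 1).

Answer: 9/2

Derivation:
Let h_i = expected steps to first reach 0 from state i.
Boundary: h_0 = 0.
First-step equations for the other states:
  h_1 = 1 + 1/12*h_0 + 7/12*h_1 + 1/3*h_2
  h_2 = 1 + 1/3*h_0 + 1/3*h_1 + 1/3*h_2

Substituting h_0 = 0 and rearranging gives the linear system (I - Q) h = 1:
  [5/12, -1/3] . (h_1, h_2) = 1
  [-1/3, 2/3] . (h_1, h_2) = 1

Solving yields:
  h_1 = 6
  h_2 = 9/2

Starting state is 2, so the expected hitting time is h_2 = 9/2.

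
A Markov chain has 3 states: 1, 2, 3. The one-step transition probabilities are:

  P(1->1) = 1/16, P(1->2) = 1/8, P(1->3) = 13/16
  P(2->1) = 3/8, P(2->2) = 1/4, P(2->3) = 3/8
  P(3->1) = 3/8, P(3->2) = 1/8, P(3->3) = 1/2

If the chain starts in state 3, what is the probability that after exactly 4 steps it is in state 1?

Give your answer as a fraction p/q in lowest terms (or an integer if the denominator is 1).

Computing P^4 by repeated multiplication:
P^1 =
  1: [1/16, 1/8, 13/16]
  2: [3/8, 1/4, 3/8]
  3: [3/8, 1/8, 1/2]
P^2 =
  1: [91/256, 9/64, 129/256]
  2: [33/128, 5/32, 75/128]
  3: [33/128, 9/64, 77/128]
P^3 =
  1: [1081/4096, 73/512, 2431/4096]
  2: [603/2048, 37/256, 1149/2048]
  3: [603/2048, 73/512, 1153/2048]
P^4 =
  1: [19171/65536, 585/4096, 37005/65536]
  2: [9273/32768, 293/2048, 18807/32768]
  3: [9273/32768, 585/4096, 18815/32768]

(P^4)[3 -> 1] = 9273/32768

Answer: 9273/32768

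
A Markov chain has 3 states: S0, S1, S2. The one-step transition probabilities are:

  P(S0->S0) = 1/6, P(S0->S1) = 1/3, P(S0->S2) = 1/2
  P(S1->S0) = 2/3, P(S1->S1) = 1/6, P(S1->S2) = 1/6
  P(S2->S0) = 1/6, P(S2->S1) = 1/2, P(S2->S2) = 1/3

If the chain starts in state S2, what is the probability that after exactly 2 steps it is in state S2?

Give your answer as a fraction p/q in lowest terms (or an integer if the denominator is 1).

Answer: 5/18

Derivation:
Computing P^2 by repeated multiplication:
P^1 =
  S0: [1/6, 1/3, 1/2]
  S1: [2/3, 1/6, 1/6]
  S2: [1/6, 1/2, 1/3]
P^2 =
  S0: [1/3, 13/36, 11/36]
  S1: [1/4, 1/3, 5/12]
  S2: [5/12, 11/36, 5/18]

(P^2)[S2 -> S2] = 5/18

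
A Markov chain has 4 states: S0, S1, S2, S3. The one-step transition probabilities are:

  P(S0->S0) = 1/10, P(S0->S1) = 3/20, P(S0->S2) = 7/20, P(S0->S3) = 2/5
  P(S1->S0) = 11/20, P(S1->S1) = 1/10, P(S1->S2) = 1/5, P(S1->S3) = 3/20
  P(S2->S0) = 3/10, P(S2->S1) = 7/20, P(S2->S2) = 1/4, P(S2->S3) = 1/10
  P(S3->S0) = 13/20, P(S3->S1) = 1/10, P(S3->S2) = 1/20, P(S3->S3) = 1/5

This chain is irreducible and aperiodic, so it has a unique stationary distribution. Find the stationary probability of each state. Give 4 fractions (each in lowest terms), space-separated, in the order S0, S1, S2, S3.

Answer: 3709/10408 911/5204 2383/10408 1247/5204

Derivation:
The stationary distribution satisfies pi = pi * P, i.e.:
  pi_S0 = 1/10*pi_S0 + 11/20*pi_S1 + 3/10*pi_S2 + 13/20*pi_S3
  pi_S1 = 3/20*pi_S0 + 1/10*pi_S1 + 7/20*pi_S2 + 1/10*pi_S3
  pi_S2 = 7/20*pi_S0 + 1/5*pi_S1 + 1/4*pi_S2 + 1/20*pi_S3
  pi_S3 = 2/5*pi_S0 + 3/20*pi_S1 + 1/10*pi_S2 + 1/5*pi_S3
with normalization: pi_S0 + pi_S1 + pi_S2 + pi_S3 = 1.

Using the first 3 balance equations plus normalization, the linear system A*pi = b is:
  [-9/10, 11/20, 3/10, 13/20] . pi = 0
  [3/20, -9/10, 7/20, 1/10] . pi = 0
  [7/20, 1/5, -3/4, 1/20] . pi = 0
  [1, 1, 1, 1] . pi = 1

Solving yields:
  pi_S0 = 3709/10408
  pi_S1 = 911/5204
  pi_S2 = 2383/10408
  pi_S3 = 1247/5204

Verification (pi * P):
  3709/10408*1/10 + 911/5204*11/20 + 2383/10408*3/10 + 1247/5204*13/20 = 3709/10408 = pi_S0  (ok)
  3709/10408*3/20 + 911/5204*1/10 + 2383/10408*7/20 + 1247/5204*1/10 = 911/5204 = pi_S1  (ok)
  3709/10408*7/20 + 911/5204*1/5 + 2383/10408*1/4 + 1247/5204*1/20 = 2383/10408 = pi_S2  (ok)
  3709/10408*2/5 + 911/5204*3/20 + 2383/10408*1/10 + 1247/5204*1/5 = 1247/5204 = pi_S3  (ok)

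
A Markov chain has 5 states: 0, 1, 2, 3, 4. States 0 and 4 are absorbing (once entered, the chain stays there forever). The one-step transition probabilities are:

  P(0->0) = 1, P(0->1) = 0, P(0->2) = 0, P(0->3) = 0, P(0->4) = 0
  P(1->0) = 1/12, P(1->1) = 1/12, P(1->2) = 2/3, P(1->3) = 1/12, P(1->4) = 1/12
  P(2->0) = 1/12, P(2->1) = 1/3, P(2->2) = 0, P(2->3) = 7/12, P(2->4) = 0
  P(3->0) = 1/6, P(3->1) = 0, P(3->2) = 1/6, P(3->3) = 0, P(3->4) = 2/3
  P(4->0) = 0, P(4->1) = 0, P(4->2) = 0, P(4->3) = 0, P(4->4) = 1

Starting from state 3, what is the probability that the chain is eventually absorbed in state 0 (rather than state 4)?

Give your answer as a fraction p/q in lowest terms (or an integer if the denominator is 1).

Let a_i = P(absorbed in 0 | start in state i).
Boundary conditions: a_0 = 1, a_4 = 0.
For each transient state i, a_i = sum_j P(i->j) * a_j:
  a_1 = 1/12*a_0 + 1/12*a_1 + 2/3*a_2 + 1/12*a_3 + 1/12*a_4
  a_2 = 1/12*a_0 + 1/3*a_1 + 0*a_2 + 7/12*a_3 + 0*a_4
  a_3 = 1/6*a_0 + 0*a_1 + 1/6*a_2 + 0*a_3 + 2/3*a_4

Substituting a_0 = 1 and a_4 = 0, rearrange to (I - Q) a = r where r[i] = P(i -> 0):
  [11/12, -2/3, -1/12] . (a_1, a_2, a_3) = 1/12
  [-1/3, 1, -7/12] . (a_1, a_2, a_3) = 1/12
  [0, -1/6, 1] . (a_1, a_2, a_3) = 1/6

Solving yields:
  a_1 = 182/519
  a_2 = 57/173
  a_3 = 115/519

Starting state is 3, so the absorption probability is a_3 = 115/519.

Answer: 115/519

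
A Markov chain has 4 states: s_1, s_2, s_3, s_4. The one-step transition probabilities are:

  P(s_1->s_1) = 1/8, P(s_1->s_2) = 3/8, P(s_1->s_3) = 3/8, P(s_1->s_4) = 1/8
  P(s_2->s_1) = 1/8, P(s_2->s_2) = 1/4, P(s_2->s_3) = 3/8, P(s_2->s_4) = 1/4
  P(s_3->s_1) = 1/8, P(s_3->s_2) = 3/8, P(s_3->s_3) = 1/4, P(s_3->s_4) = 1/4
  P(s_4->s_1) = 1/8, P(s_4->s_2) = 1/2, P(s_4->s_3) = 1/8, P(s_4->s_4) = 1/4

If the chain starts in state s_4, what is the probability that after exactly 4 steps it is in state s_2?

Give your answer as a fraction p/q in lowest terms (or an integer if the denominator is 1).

Answer: 1471/4096

Derivation:
Computing P^4 by repeated multiplication:
P^1 =
  s_1: [1/8, 3/8, 3/8, 1/8]
  s_2: [1/8, 1/4, 3/8, 1/4]
  s_3: [1/8, 3/8, 1/4, 1/4]
  s_4: [1/8, 1/2, 1/8, 1/4]
P^2 =
  s_1: [1/8, 11/32, 19/64, 15/64]
  s_2: [1/8, 3/8, 17/64, 15/64]
  s_3: [1/8, 23/64, 9/32, 15/64]
  s_4: [1/8, 11/32, 19/64, 15/64]
P^3 =
  s_1: [1/8, 185/512, 143/512, 15/64]
  s_2: [1/8, 183/512, 145/512, 15/64]
  s_3: [1/8, 23/64, 9/32, 15/64]
  s_4: [1/8, 185/512, 143/512, 15/64]
P^4 =
  s_1: [1/8, 1471/4096, 1153/4096, 15/64]
  s_2: [1/8, 1473/4096, 1151/4096, 15/64]
  s_3: [1/8, 23/64, 9/32, 15/64]
  s_4: [1/8, 1471/4096, 1153/4096, 15/64]

(P^4)[s_4 -> s_2] = 1471/4096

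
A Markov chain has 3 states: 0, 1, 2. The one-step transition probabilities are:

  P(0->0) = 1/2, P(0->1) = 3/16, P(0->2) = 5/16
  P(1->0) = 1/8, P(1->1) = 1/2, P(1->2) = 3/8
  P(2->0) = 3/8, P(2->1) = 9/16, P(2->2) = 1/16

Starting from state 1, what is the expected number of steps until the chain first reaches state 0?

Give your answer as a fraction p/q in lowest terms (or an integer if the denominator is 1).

Answer: 56/11

Derivation:
Let h_i = expected steps to first reach 0 from state i.
Boundary: h_0 = 0.
First-step equations for the other states:
  h_1 = 1 + 1/8*h_0 + 1/2*h_1 + 3/8*h_2
  h_2 = 1 + 3/8*h_0 + 9/16*h_1 + 1/16*h_2

Substituting h_0 = 0 and rearranging gives the linear system (I - Q) h = 1:
  [1/2, -3/8] . (h_1, h_2) = 1
  [-9/16, 15/16] . (h_1, h_2) = 1

Solving yields:
  h_1 = 56/11
  h_2 = 136/33

Starting state is 1, so the expected hitting time is h_1 = 56/11.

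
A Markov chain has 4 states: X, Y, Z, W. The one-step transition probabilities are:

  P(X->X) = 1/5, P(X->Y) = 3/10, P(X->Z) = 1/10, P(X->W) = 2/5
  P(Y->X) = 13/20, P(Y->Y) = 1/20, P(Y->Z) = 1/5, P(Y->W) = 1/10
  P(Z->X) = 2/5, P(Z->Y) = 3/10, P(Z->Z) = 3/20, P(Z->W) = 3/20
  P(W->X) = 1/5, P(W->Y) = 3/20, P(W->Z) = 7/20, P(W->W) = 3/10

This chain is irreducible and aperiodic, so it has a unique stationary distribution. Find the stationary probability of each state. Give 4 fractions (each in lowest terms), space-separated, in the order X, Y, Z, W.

Answer: 3565/10703 2232/10703 300/1529 2806/10703

Derivation:
The stationary distribution satisfies pi = pi * P, i.e.:
  pi_X = 1/5*pi_X + 13/20*pi_Y + 2/5*pi_Z + 1/5*pi_W
  pi_Y = 3/10*pi_X + 1/20*pi_Y + 3/10*pi_Z + 3/20*pi_W
  pi_Z = 1/10*pi_X + 1/5*pi_Y + 3/20*pi_Z + 7/20*pi_W
  pi_W = 2/5*pi_X + 1/10*pi_Y + 3/20*pi_Z + 3/10*pi_W
with normalization: pi_X + pi_Y + pi_Z + pi_W = 1.

Using the first 3 balance equations plus normalization, the linear system A*pi = b is:
  [-4/5, 13/20, 2/5, 1/5] . pi = 0
  [3/10, -19/20, 3/10, 3/20] . pi = 0
  [1/10, 1/5, -17/20, 7/20] . pi = 0
  [1, 1, 1, 1] . pi = 1

Solving yields:
  pi_X = 3565/10703
  pi_Y = 2232/10703
  pi_Z = 300/1529
  pi_W = 2806/10703

Verification (pi * P):
  3565/10703*1/5 + 2232/10703*13/20 + 300/1529*2/5 + 2806/10703*1/5 = 3565/10703 = pi_X  (ok)
  3565/10703*3/10 + 2232/10703*1/20 + 300/1529*3/10 + 2806/10703*3/20 = 2232/10703 = pi_Y  (ok)
  3565/10703*1/10 + 2232/10703*1/5 + 300/1529*3/20 + 2806/10703*7/20 = 300/1529 = pi_Z  (ok)
  3565/10703*2/5 + 2232/10703*1/10 + 300/1529*3/20 + 2806/10703*3/10 = 2806/10703 = pi_W  (ok)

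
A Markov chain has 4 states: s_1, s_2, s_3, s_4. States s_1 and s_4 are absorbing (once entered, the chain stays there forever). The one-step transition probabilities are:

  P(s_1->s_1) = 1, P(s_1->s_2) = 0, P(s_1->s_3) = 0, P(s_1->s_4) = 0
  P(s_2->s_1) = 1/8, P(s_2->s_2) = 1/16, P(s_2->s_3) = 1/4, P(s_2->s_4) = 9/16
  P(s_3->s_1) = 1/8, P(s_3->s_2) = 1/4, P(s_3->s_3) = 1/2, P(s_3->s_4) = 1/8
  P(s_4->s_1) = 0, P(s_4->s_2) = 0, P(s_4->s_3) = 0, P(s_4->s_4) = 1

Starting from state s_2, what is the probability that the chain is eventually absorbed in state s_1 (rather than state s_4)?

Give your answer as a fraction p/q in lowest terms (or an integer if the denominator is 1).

Let a_i = P(absorbed in s_1 | start in state i).
Boundary conditions: a_s_1 = 1, a_s_4 = 0.
For each transient state i, a_i = sum_j P(i->j) * a_j:
  a_s_2 = 1/8*a_s_1 + 1/16*a_s_2 + 1/4*a_s_3 + 9/16*a_s_4
  a_s_3 = 1/8*a_s_1 + 1/4*a_s_2 + 1/2*a_s_3 + 1/8*a_s_4

Substituting a_s_1 = 1 and a_s_4 = 0, rearrange to (I - Q) a = r where r[i] = P(i -> s_1):
  [15/16, -1/4] . (a_s_2, a_s_3) = 1/8
  [-1/4, 1/2] . (a_s_2, a_s_3) = 1/8

Solving yields:
  a_s_2 = 3/13
  a_s_3 = 19/52

Starting state is s_2, so the absorption probability is a_s_2 = 3/13.

Answer: 3/13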